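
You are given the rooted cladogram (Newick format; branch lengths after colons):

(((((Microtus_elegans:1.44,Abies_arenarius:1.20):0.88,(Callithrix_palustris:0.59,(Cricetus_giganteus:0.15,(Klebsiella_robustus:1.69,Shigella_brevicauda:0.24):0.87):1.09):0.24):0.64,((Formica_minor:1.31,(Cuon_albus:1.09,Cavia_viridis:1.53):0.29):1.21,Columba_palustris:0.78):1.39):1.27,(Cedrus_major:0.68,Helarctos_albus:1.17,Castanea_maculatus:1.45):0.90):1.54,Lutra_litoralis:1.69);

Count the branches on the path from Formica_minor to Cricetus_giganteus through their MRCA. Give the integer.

The MRCA of Formica_minor and Cricetus_giganteus is the node subtending (((Microtus_elegans,Abies_arenarius),(Callithrix_palustris,(Cricetus_giganteus,(Klebsiella_robustus,Shigella_brevicauda)))),((Formica_minor,(Cuon_albus,Cavia_viridis)),Columba_palustris)).
From Formica_minor up to that node: 3 branches. From Cricetus_giganteus up to the same node: 4 branches. Total: 3 + 4 = 7.

7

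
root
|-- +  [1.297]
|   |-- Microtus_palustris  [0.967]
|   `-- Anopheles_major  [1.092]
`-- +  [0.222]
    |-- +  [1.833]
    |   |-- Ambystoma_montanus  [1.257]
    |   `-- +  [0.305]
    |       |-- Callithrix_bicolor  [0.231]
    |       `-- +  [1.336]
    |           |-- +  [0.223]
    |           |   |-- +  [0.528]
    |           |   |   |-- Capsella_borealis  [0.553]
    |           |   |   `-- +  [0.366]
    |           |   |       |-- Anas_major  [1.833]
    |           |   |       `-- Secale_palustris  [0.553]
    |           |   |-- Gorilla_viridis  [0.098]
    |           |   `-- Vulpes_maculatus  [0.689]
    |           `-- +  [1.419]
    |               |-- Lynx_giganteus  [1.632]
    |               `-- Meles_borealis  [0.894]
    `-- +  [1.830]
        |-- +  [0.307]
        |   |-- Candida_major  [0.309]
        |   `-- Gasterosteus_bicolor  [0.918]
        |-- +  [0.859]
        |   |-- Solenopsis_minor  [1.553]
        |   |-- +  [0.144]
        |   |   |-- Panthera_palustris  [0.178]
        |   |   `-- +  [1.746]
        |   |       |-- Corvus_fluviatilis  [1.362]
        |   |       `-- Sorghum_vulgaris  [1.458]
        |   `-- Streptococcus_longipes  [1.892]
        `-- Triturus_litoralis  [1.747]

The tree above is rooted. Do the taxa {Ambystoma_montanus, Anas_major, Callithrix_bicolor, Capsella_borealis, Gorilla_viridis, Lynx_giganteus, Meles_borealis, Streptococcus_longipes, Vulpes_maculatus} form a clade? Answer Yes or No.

No

The MRCA of the listed taxa subtends ((Ambystoma_montanus,(Callithrix_bicolor,(((Capsella_borealis,(Anas_major,Secale_palustris)),Gorilla_viridis,Vulpes_maculatus),(Lynx_giganteus,Meles_borealis)))),((Candida_major,Gasterosteus_bicolor),(Solenopsis_minor,(Panthera_palustris,(Corvus_fluviatilis,Sorghum_vulgaris)),Streptococcus_longipes),Triturus_litoralis)).
That clade also contains Candida_major, Corvus_fluviatilis, Gasterosteus_bicolor, Panthera_palustris, Secale_palustris, Solenopsis_minor, Sorghum_vulgaris, Triturus_litoralis, which are not in the proposed group, so the group is not monophyletic.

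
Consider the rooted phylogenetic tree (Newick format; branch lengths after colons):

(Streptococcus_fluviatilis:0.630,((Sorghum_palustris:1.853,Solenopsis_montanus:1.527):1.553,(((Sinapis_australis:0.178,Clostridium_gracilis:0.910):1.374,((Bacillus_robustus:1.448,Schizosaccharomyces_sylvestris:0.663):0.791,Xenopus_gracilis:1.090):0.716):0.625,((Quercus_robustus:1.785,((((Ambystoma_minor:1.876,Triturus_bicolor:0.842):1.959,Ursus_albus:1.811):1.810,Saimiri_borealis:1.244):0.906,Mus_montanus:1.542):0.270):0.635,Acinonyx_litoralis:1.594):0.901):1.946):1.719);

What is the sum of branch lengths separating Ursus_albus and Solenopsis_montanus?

The path runs Ursus_albus → … → MRCA → … → Solenopsis_montanus; the MRCA is the node subtending ((Sorghum_palustris,Solenopsis_montanus),(((Sinapis_australis,Clostridium_gracilis),((Bacillus_robustus,Schizosaccharomyces_sylvestris),Xenopus_gracilis)),((Quercus_robustus,((((Ambystoma_minor,Triturus_bicolor),Ursus_albus),Saimiri_borealis),Mus_montanus)),Acinonyx_litoralis))).
Branch lengths along that path: 1.811 + 1.810 + 0.906 + 0.270 + 0.635 + 0.901 + 1.946 + 1.553 + 1.527 = 11.359.

11.359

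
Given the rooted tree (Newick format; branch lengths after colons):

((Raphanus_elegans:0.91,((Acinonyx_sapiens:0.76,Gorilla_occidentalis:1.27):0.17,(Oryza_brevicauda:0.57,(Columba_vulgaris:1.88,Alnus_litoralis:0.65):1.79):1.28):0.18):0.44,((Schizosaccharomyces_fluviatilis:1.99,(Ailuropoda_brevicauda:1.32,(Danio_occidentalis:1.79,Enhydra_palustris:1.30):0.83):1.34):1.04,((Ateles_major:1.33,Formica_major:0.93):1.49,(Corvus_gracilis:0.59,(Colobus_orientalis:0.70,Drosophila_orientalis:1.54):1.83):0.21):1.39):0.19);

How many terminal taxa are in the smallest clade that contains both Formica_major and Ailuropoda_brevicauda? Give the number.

The MRCA of Formica_major and Ailuropoda_brevicauda is the node subtending ((Schizosaccharomyces_fluviatilis,(Ailuropoda_brevicauda,(Danio_occidentalis,Enhydra_palustris))),((Ateles_major,Formica_major),(Corvus_gracilis,(Colobus_orientalis,Drosophila_orientalis)))).
That clade contains 9 terminal taxa: Ailuropoda_brevicauda, Ateles_major, Colobus_orientalis, Corvus_gracilis, Danio_occidentalis, Drosophila_orientalis, Enhydra_palustris, Formica_major, Schizosaccharomyces_fluviatilis.

9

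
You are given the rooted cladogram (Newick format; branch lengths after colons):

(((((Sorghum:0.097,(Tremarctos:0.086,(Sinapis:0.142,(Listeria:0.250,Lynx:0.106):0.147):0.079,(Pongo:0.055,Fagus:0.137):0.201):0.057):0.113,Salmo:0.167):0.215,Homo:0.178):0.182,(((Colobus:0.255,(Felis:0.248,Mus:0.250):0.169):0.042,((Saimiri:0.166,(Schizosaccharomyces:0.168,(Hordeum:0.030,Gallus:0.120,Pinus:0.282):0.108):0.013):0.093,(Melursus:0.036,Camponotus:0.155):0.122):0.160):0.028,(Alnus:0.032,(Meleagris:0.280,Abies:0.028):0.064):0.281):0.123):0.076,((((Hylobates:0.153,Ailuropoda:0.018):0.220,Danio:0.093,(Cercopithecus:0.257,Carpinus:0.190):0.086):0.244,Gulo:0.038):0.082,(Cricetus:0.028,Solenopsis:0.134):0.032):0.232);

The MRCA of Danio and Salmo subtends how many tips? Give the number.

30

The MRCA of Danio and Salmo is the root, so the clade is the entire tree.
That clade contains 30 terminal taxa: Abies, Ailuropoda, Alnus, Camponotus, Carpinus, Cercopithecus, Colobus, Cricetus, Danio, Fagus, Felis, Gallus, Gulo, Homo, Hordeum, Hylobates, Listeria, Lynx, Meleagris, Melursus, Mus, Pinus, Pongo, Saimiri, Salmo, Schizosaccharomyces, Sinapis, Solenopsis, Sorghum, Tremarctos.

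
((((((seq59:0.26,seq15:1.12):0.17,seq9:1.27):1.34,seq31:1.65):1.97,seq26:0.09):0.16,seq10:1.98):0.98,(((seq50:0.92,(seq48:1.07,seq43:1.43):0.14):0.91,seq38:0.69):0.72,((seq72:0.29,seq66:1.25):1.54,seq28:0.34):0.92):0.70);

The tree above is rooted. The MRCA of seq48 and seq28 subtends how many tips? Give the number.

7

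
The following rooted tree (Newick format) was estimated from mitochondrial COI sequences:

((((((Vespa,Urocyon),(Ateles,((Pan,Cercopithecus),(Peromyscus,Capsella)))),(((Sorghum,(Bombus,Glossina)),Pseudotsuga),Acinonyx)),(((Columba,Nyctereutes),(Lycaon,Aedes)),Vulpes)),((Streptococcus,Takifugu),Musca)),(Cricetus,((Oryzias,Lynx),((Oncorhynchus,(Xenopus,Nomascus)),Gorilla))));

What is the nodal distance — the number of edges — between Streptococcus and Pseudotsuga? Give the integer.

The MRCA of Streptococcus and Pseudotsuga is the node subtending (((((Vespa,Urocyon),(Ateles,((Pan,Cercopithecus),(Peromyscus,Capsella)))),(((Sorghum,(Bombus,Glossina)),Pseudotsuga),Acinonyx)),(((Columba,Nyctereutes),(Lycaon,Aedes)),Vulpes)),((Streptococcus,Takifugu),Musca)).
From Streptococcus up to that node: 3 branches. From Pseudotsuga up to the same node: 5 branches. Total: 3 + 5 = 8.

8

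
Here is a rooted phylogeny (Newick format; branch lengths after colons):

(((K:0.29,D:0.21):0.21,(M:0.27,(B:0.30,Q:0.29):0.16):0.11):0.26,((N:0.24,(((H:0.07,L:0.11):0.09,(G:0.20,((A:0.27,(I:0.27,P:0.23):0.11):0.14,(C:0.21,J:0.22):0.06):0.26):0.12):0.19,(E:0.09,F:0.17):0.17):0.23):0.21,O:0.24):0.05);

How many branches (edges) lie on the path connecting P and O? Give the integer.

The MRCA of P and O is the node subtending ((N,(((H,L),(G,((A,(I,P)),(C,J)))),(E,F))),O).
From P up to that node: 8 branches. From O up to the same node: 1 branch. Total: 8 + 1 = 9.

9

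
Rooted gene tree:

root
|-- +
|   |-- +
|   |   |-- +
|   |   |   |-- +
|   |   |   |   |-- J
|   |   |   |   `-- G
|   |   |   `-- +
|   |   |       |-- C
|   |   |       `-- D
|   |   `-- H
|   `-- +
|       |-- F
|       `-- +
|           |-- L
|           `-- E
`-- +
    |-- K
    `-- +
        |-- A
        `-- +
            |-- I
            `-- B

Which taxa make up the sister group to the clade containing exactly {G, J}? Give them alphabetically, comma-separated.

C, D

The clade containing exactly {G, J} attaches to the tree at the node subtending ((J,G),(C,D)).
The other lineage descending from that same node — the sister group — is (C,D); its 2 tips in alphabetical order are the answer.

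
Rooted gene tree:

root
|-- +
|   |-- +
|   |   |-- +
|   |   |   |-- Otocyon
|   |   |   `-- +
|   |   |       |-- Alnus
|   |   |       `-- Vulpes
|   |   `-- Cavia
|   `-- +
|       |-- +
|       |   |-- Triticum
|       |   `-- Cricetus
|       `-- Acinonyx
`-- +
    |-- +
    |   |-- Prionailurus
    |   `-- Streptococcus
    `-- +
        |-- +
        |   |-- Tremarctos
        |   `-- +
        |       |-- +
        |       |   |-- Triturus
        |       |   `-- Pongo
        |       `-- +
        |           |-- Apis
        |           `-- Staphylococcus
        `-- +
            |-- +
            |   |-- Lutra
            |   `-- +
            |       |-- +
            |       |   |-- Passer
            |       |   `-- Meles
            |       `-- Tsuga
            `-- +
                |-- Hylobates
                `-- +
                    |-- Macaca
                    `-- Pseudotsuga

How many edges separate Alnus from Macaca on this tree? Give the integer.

The MRCA of Alnus and Macaca is the root of the tree.
From Alnus up to that node: 5 branches. From Macaca up to the same node: 6 branches. Total: 5 + 6 = 11.

11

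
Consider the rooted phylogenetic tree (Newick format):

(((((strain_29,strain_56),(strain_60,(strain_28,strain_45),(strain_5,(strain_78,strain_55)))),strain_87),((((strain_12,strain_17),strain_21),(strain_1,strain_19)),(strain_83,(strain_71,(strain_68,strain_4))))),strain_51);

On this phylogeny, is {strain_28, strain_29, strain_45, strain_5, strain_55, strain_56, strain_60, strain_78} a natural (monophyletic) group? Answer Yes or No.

The most recent common ancestor of these taxa subtends ((strain_29,strain_56),(strain_60,(strain_28,strain_45),(strain_5,(strain_78,strain_55)))).
That clade has exactly 8 tips — every listed taxon and nothing else — so the group is monophyletic.

Yes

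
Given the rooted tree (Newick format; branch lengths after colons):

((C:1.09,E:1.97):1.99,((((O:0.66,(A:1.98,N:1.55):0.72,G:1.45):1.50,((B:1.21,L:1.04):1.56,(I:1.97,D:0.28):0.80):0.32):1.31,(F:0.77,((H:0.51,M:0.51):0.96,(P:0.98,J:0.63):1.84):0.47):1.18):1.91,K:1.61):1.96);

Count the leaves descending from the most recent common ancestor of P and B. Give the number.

13

The MRCA of P and B is the node subtending (((O,(A,N),G),((B,L),(I,D))),(F,((H,M),(P,J)))).
That clade contains 13 terminal taxa: A, B, D, F, G, H, I, J, L, M, N, O, P.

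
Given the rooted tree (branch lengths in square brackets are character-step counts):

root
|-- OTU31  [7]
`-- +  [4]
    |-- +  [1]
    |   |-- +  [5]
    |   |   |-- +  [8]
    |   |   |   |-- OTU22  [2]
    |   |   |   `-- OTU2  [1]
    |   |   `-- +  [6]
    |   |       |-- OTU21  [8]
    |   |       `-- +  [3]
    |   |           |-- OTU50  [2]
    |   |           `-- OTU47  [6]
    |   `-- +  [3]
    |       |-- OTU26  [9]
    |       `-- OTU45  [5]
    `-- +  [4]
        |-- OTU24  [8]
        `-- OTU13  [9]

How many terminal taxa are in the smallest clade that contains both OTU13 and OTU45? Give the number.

The MRCA of OTU13 and OTU45 is the node subtending ((((OTU22,OTU2),(OTU21,(OTU50,OTU47))),(OTU26,OTU45)),(OTU24,OTU13)).
That clade contains 9 terminal taxa: OTU13, OTU2, OTU21, OTU22, OTU24, OTU26, OTU45, OTU47, OTU50.

9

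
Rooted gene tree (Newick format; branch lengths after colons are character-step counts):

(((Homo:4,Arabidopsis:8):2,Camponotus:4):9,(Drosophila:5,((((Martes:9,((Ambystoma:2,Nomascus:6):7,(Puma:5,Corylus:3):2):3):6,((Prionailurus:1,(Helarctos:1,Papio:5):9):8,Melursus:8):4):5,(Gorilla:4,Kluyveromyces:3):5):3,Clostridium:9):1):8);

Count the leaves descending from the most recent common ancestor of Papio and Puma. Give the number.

The MRCA of Papio and Puma is the node subtending ((Martes,((Ambystoma,Nomascus),(Puma,Corylus))),((Prionailurus,(Helarctos,Papio)),Melursus)).
That clade contains 9 terminal taxa: Ambystoma, Corylus, Helarctos, Martes, Melursus, Nomascus, Papio, Prionailurus, Puma.

9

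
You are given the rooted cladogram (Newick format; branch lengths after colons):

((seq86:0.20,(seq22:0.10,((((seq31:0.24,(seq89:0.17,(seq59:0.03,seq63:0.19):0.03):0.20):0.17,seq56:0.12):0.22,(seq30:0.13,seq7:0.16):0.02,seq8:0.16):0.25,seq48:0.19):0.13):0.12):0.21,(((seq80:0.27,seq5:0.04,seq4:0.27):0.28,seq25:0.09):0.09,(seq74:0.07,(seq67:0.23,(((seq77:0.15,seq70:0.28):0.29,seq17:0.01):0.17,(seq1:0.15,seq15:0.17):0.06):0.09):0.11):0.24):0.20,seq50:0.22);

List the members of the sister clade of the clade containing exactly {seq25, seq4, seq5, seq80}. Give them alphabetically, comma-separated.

seq1, seq15, seq17, seq67, seq70, seq74, seq77

The clade containing exactly {seq25, seq4, seq5, seq80} attaches to the tree at the node subtending (((seq80,seq5,seq4),seq25),(seq74,(seq67,(((seq77,seq70),seq17),(seq1,seq15))))).
The other lineage descending from that same node — the sister group — is (seq74,(seq67,(((seq77,seq70),seq17),(seq1,seq15)))); its 7 tips in alphabetical order are the answer.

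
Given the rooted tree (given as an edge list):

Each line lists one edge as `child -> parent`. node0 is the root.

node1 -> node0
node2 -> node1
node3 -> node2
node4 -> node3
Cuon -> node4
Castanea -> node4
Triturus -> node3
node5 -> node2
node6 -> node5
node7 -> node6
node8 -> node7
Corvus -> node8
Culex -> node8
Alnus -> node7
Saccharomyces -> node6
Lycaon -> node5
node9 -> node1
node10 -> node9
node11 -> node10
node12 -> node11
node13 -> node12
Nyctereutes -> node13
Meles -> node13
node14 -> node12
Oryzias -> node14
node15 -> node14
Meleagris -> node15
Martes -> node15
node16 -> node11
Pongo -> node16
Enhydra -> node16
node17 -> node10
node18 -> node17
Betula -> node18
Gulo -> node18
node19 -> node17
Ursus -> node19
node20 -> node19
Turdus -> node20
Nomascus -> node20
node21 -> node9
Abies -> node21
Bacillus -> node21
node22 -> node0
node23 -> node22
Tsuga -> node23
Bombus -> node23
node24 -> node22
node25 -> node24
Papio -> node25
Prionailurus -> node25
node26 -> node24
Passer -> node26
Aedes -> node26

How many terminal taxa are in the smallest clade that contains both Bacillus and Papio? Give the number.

The MRCA of Bacillus and Papio is the root, so the clade is the entire tree.
That clade contains 28 terminal taxa: Abies, Aedes, Alnus, Bacillus, Betula, Bombus, Castanea, Corvus, Culex, Cuon, Enhydra, Gulo, Lycaon, Martes, Meleagris, Meles, Nomascus, Nyctereutes, Oryzias, Papio, Passer, Pongo, Prionailurus, Saccharomyces, Triturus, Tsuga, Turdus, Ursus.

28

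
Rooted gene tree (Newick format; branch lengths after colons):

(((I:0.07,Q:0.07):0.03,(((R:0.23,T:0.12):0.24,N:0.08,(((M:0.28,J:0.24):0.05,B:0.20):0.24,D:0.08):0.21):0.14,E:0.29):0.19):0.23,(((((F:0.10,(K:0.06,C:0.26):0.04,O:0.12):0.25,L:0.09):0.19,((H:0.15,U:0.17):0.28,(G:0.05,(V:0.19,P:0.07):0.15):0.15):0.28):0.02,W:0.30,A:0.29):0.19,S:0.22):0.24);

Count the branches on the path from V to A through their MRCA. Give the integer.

6

The MRCA of V and A is the node subtending ((((F,(K,C),O),L),((H,U),(G,(V,P)))),W,A).
From V up to that node: 5 branches. From A up to the same node: 1 branch. Total: 5 + 1 = 6.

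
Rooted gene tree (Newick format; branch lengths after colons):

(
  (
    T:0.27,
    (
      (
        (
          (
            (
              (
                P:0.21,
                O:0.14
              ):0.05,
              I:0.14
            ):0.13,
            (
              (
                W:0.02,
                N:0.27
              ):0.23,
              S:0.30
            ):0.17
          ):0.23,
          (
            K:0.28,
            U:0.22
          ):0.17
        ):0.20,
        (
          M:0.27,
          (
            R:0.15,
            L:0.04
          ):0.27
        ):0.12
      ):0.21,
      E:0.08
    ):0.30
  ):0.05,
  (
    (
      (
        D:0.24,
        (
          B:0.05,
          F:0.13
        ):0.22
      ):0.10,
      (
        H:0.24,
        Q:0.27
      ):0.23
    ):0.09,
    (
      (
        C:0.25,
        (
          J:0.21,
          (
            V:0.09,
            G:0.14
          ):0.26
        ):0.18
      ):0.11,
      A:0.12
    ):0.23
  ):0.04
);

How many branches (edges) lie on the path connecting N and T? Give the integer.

8

The MRCA of N and T is the node subtending (T,((((((P,O),I),((W,N),S)),(K,U)),(M,(R,L))),E)).
From N up to that node: 7 branches. From T up to the same node: 1 branch. Total: 7 + 1 = 8.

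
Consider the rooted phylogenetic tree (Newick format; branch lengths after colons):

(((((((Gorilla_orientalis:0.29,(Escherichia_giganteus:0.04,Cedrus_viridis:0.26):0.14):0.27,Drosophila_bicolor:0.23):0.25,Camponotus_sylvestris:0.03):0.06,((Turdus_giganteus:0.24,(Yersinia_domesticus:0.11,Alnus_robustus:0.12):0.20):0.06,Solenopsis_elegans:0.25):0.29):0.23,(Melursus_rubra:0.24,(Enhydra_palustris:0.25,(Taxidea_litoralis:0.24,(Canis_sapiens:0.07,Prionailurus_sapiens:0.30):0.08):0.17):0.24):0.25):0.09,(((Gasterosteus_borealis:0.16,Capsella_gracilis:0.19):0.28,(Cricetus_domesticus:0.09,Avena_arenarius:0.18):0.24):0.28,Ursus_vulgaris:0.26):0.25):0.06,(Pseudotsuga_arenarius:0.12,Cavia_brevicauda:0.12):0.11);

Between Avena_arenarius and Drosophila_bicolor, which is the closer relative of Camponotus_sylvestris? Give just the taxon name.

Drosophila_bicolor

The MRCA of Camponotus_sylvestris and Drosophila_bicolor subtends (((Gorilla_orientalis,(Escherichia_giganteus,Cedrus_viridis)),Drosophila_bicolor),Camponotus_sylvestris) (5 taxa).
The MRCA of Camponotus_sylvestris and Avena_arenarius subtends ((((((Gorilla_orientalis,(Escherichia_giganteus,Cedrus_viridis)),Drosophila_bicolor),Camponotus_sylvestris),((Turdus_giganteus,(Yersinia_domesticus,Alnus_robustus)),Solenopsis_elegans)),(Melursus_rubra,(Enhydra_palustris,(Taxidea_litoralis,(Canis_sapiens,Prionailurus_sapiens))))),(((Gasterosteus_borealis,Capsella_gracilis),(Cricetus_domesticus,Avena_arenarius)),Ursus_vulgaris)) (19 taxa).
The first is nested inside the second, so Camponotus_sylvestris shares a more recent common ancestor with Drosophila_bicolor.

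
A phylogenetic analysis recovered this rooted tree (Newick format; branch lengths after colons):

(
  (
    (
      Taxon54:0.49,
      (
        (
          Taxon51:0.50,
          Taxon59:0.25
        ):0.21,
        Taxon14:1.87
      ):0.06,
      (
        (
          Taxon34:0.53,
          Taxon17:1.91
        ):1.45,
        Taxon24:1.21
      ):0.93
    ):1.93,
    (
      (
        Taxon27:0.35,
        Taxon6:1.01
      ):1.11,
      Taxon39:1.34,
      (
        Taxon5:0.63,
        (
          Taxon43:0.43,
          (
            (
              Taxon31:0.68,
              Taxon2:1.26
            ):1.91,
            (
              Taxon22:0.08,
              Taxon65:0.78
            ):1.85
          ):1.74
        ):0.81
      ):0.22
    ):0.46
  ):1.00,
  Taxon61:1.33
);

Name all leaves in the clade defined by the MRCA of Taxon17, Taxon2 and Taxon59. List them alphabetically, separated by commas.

Tracing Taxon17: it sits inside (Taxon34,Taxon17).
Tracing Taxon2: it sits inside (Taxon31,Taxon2).
Tracing Taxon59: it sits inside (Taxon51,Taxon59).
The smallest clade enclosing all 3 is ((Taxon54,((Taxon51,Taxon59),Taxon14),((Taxon34,Taxon17),Taxon24)),((Taxon27,Taxon6),Taxon39,(Taxon5,(Taxon43,((Taxon31,Taxon2),(Taxon22,Taxon65)))))); the answer is its 16 terminal taxa in alphabetical order.

Taxon14, Taxon17, Taxon2, Taxon22, Taxon24, Taxon27, Taxon31, Taxon34, Taxon39, Taxon43, Taxon5, Taxon51, Taxon54, Taxon59, Taxon6, Taxon65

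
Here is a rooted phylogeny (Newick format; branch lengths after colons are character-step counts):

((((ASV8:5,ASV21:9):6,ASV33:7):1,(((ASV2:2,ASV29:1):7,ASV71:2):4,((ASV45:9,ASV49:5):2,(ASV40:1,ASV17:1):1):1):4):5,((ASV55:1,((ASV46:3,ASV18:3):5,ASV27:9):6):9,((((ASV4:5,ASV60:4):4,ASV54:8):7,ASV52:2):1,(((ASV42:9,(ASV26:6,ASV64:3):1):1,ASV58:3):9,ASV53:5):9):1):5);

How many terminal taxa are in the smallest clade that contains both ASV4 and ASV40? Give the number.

The MRCA of ASV4 and ASV40 is the root, so the clade is the entire tree.
That clade contains 23 terminal taxa: ASV17, ASV18, ASV2, ASV21, ASV26, ASV27, ASV29, ASV33, ASV4, ASV40, ASV42, ASV45, ASV46, ASV49, ASV52, ASV53, ASV54, ASV55, ASV58, ASV60, ASV64, ASV71, ASV8.

23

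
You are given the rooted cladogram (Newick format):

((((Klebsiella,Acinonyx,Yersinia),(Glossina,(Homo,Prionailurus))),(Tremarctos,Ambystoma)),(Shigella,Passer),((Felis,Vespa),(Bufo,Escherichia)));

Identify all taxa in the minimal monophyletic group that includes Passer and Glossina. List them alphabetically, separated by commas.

Tracing Passer: it sits inside (Shigella,Passer).
Tracing Glossina: it sits inside (Glossina,(Homo,Prionailurus)).
The smallest clade enclosing both is the whole tree (their MRCA is the root), so the answer is all 14 tips in alphabetical order.

Acinonyx, Ambystoma, Bufo, Escherichia, Felis, Glossina, Homo, Klebsiella, Passer, Prionailurus, Shigella, Tremarctos, Vespa, Yersinia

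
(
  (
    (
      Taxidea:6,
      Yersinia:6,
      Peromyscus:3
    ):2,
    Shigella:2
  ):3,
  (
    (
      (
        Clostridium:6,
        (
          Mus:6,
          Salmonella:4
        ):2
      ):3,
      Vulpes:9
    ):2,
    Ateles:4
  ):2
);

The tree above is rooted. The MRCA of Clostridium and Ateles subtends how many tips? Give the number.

5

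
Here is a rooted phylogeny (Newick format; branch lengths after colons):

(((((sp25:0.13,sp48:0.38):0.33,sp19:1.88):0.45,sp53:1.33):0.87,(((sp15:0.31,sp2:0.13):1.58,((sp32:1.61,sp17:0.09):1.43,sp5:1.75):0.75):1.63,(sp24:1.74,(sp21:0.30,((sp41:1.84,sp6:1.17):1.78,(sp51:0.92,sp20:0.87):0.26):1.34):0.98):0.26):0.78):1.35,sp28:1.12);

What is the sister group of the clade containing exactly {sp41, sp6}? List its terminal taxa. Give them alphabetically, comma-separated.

sp20, sp51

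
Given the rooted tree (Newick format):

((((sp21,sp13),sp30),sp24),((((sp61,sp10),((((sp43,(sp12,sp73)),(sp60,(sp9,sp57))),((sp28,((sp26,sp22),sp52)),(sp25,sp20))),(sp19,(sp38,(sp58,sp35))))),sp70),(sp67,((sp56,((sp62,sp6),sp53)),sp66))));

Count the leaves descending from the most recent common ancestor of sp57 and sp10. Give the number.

18

The MRCA of sp57 and sp10 is the node subtending ((sp61,sp10),((((sp43,(sp12,sp73)),(sp60,(sp9,sp57))),((sp28,((sp26,sp22),sp52)),(sp25,sp20))),(sp19,(sp38,(sp58,sp35))))).
That clade contains 18 terminal taxa: sp10, sp12, sp19, sp20, sp22, sp25, sp26, sp28, sp35, sp38, sp43, sp52, sp57, sp58, sp60, sp61, sp73, sp9.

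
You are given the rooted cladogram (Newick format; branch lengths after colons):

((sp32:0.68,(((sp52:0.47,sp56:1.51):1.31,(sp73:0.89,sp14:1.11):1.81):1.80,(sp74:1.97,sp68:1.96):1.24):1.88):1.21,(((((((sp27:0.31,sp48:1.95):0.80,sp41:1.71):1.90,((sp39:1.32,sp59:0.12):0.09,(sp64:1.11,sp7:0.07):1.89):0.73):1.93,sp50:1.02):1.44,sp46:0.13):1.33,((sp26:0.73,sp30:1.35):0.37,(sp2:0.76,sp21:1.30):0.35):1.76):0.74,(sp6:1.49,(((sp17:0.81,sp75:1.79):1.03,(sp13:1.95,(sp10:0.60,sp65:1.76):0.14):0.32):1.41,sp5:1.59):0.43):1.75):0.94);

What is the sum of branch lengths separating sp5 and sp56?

The path runs sp5 → … → MRCA → … → sp56; the MRCA is the root of the tree.
Branch lengths along that path: 1.59 + 0.43 + 1.75 + 0.94 + 1.21 + 1.88 + 1.80 + 1.31 + 1.51 = 12.42.

12.42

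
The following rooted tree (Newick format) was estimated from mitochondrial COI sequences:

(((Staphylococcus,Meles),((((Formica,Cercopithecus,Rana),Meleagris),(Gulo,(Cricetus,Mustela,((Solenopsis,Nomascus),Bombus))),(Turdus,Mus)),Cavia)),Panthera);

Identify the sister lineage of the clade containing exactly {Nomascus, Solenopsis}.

Bombus

The clade containing exactly {Nomascus, Solenopsis} attaches to the tree at the node subtending ((Solenopsis,Nomascus),Bombus).
The other lineage descending from that same node — the sister group — is the single tip Bombus.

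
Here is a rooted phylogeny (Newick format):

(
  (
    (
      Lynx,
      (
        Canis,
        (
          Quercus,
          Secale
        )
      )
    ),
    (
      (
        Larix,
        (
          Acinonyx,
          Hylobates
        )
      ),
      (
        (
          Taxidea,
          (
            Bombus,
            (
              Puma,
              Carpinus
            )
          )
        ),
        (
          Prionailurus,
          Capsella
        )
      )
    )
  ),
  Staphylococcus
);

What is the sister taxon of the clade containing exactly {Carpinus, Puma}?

The clade containing exactly {Carpinus, Puma} attaches to the tree at the node subtending (Bombus,(Puma,Carpinus)).
The other lineage descending from that same node — the sister group — is the single tip Bombus.

Bombus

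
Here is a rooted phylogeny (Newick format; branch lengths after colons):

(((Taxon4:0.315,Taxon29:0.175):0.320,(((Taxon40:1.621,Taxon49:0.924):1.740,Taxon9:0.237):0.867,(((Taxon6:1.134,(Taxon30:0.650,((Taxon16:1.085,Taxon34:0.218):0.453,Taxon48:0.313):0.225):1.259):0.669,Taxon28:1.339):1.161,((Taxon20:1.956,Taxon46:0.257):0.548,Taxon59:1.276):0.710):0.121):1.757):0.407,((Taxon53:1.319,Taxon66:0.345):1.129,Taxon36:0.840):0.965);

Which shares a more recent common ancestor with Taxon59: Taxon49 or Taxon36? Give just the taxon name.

The MRCA of Taxon59 and Taxon49 subtends (((Taxon40,Taxon49),Taxon9),(((Taxon6,(Taxon30,((Taxon16,Taxon34),Taxon48))),Taxon28),((Taxon20,Taxon46),Taxon59))) (12 taxa).
The MRCA of Taxon59 and Taxon36 is the root, subtending the entire tree (17 taxa).
The first is nested inside the second, so Taxon59 shares a more recent common ancestor with Taxon49.

Taxon49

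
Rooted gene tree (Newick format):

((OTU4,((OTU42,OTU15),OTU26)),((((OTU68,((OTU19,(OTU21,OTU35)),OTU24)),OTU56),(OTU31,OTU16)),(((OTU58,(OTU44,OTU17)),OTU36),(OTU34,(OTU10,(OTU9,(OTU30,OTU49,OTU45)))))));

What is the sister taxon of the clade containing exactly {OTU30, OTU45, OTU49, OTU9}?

The clade containing exactly {OTU30, OTU45, OTU49, OTU9} attaches to the tree at the node subtending (OTU10,(OTU9,(OTU30,OTU49,OTU45))).
The other lineage descending from that same node — the sister group — is the single tip OTU10.

OTU10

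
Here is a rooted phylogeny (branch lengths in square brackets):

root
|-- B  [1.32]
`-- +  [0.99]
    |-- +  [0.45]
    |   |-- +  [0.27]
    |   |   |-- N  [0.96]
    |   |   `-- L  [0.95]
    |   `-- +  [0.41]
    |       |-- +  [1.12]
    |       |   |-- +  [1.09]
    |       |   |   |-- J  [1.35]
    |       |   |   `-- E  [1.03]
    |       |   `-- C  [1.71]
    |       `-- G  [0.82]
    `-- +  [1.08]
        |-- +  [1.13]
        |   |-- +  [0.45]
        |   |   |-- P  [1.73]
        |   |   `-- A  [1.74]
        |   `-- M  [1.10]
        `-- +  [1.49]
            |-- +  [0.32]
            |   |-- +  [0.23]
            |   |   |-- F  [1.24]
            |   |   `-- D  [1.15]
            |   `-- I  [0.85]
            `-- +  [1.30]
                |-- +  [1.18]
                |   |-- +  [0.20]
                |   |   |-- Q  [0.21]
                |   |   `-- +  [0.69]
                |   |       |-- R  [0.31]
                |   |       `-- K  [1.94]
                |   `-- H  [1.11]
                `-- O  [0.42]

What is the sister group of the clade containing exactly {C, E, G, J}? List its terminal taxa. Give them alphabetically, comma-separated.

L, N

The clade containing exactly {C, E, G, J} attaches to the tree at the node subtending ((N,L),(((J,E),C),G)).
The other lineage descending from that same node — the sister group — is (N,L); its 2 tips in alphabetical order are the answer.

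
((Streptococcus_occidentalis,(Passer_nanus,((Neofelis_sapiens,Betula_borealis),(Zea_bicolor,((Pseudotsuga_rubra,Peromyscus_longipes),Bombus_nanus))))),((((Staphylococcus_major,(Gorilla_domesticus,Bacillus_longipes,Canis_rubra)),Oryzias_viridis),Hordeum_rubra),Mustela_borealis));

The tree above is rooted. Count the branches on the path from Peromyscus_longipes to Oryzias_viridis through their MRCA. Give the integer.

The MRCA of Peromyscus_longipes and Oryzias_viridis is the root of the tree.
From Peromyscus_longipes up to that node: 7 branches. From Oryzias_viridis up to the same node: 4 branches. Total: 7 + 4 = 11.

11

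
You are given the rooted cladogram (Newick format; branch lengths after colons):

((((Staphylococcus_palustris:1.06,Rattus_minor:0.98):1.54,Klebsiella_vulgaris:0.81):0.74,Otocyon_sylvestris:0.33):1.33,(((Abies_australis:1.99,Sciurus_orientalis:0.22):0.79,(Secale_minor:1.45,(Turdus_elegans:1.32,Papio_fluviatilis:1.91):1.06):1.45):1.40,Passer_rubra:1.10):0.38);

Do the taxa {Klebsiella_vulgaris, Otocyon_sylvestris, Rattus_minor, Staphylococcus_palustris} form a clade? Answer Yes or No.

Yes

The most recent common ancestor of these taxa subtends (((Staphylococcus_palustris,Rattus_minor),Klebsiella_vulgaris),Otocyon_sylvestris).
That clade has exactly 4 tips — every listed taxon and nothing else — so the group is monophyletic.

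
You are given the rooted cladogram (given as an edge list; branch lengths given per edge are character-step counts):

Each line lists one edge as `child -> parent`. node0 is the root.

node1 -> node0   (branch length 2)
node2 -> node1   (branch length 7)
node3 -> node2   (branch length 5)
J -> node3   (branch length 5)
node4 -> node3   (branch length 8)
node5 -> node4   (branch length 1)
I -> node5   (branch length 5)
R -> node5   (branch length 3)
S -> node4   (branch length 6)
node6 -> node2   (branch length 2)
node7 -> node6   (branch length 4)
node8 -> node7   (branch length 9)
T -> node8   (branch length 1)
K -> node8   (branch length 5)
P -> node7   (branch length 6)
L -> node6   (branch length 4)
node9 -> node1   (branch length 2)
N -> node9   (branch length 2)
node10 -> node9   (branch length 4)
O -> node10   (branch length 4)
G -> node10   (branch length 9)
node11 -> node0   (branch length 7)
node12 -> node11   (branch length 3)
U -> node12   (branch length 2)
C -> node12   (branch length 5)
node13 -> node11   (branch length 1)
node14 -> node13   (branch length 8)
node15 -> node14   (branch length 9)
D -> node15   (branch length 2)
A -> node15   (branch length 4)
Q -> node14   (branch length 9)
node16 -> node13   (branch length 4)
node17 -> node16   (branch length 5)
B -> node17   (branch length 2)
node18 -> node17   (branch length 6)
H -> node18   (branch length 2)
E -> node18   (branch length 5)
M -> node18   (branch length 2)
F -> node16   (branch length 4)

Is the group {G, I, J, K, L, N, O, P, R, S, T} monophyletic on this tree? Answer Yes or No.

Yes

The most recent common ancestor of these taxa subtends (((J,((I,R),S)),(((T,K),P),L)),(N,(O,G))).
That clade has exactly 11 tips — every listed taxon and nothing else — so the group is monophyletic.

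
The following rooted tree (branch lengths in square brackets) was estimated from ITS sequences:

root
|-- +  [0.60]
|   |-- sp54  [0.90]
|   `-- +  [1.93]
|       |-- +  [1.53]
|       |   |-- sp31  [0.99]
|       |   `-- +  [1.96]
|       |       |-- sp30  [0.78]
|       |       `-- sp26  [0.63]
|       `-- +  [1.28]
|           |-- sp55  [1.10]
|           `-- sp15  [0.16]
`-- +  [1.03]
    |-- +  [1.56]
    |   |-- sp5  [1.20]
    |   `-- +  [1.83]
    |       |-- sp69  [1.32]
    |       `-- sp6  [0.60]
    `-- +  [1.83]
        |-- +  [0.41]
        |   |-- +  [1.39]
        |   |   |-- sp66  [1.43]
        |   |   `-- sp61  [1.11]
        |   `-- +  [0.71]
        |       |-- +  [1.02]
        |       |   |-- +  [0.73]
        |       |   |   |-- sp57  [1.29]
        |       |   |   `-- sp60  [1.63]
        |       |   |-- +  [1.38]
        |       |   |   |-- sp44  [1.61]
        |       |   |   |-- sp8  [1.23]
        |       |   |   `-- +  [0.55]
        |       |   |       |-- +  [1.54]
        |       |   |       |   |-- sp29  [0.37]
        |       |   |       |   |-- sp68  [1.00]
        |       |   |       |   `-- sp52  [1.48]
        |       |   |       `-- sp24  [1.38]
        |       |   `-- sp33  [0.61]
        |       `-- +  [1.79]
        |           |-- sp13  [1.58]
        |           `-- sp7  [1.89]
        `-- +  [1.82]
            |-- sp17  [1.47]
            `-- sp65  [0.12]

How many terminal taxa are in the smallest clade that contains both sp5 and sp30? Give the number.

24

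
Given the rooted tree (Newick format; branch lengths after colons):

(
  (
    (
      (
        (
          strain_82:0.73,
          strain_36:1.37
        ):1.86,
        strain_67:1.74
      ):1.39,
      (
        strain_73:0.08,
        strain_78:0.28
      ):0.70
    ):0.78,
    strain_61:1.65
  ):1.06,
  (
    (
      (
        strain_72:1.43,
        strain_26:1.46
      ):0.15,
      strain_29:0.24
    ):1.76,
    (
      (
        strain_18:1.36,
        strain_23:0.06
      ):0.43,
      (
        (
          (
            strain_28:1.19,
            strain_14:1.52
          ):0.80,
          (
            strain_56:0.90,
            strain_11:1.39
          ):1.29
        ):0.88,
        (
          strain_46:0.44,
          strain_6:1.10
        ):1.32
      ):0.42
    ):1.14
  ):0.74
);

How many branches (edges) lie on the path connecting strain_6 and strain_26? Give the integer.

The MRCA of strain_6 and strain_26 is the node subtending (((strain_72,strain_26),strain_29),((strain_18,strain_23),(((strain_28,strain_14),(strain_56,strain_11)),(strain_46,strain_6)))).
From strain_6 up to that node: 4 branches. From strain_26 up to the same node: 3 branches. Total: 4 + 3 = 7.

7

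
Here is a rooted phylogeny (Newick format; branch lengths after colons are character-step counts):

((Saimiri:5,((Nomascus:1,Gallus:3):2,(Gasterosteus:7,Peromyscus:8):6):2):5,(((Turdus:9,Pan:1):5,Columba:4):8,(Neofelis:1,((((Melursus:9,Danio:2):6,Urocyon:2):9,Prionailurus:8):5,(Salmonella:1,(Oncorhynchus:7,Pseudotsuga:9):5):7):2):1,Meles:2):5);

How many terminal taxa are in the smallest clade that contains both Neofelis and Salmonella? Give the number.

8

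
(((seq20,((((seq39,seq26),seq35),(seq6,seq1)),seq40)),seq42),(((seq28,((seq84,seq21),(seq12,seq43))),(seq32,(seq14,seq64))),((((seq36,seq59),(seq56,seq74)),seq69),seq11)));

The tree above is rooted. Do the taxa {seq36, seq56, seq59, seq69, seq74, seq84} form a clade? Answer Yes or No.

The MRCA of the listed taxa subtends (((seq28,((seq84,seq21),(seq12,seq43))),(seq32,(seq14,seq64))),((((seq36,seq59),(seq56,seq74)),seq69),seq11)).
That clade also contains seq11, seq12, seq14, seq21, seq28, seq32, seq43, seq64, which are not in the proposed group, so the group is not monophyletic.

No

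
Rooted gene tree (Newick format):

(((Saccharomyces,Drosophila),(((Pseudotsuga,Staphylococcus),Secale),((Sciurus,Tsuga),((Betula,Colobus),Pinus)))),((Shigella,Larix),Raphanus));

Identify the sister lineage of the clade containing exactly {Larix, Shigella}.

Raphanus

The clade containing exactly {Larix, Shigella} attaches to the tree at the node subtending ((Shigella,Larix),Raphanus).
The other lineage descending from that same node — the sister group — is the single tip Raphanus.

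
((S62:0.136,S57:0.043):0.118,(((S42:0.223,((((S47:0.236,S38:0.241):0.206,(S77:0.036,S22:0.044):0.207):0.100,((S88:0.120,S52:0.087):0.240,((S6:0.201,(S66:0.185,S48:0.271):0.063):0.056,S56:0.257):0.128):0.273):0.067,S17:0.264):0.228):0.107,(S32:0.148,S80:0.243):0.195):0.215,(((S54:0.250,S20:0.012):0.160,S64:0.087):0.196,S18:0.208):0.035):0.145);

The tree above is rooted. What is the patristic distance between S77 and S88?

The path runs S77 → … → MRCA → … → S88; the MRCA is the node subtending (((S47,S38),(S77,S22)),((S88,S52),((S6,(S66,S48)),S56))).
Branch lengths along that path: 0.036 + 0.207 + 0.100 + 0.273 + 0.240 + 0.120 = 0.976.

0.976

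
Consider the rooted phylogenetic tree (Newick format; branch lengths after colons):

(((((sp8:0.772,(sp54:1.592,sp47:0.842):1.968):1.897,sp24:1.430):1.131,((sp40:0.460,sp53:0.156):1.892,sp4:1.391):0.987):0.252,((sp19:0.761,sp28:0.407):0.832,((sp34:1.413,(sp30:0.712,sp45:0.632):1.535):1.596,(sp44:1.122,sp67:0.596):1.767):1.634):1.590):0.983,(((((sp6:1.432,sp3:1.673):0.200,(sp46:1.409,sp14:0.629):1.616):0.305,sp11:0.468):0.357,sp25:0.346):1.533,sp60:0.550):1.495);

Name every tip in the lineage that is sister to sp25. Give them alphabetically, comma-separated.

sp11, sp14, sp3, sp46, sp6

sp25 attaches to the tree at the node subtending ((((sp6,sp3),(sp46,sp14)),sp11),sp25).
The other lineage descending from that same node — the sister group — is (((sp6,sp3),(sp46,sp14)),sp11); its 5 tips in alphabetical order are the answer.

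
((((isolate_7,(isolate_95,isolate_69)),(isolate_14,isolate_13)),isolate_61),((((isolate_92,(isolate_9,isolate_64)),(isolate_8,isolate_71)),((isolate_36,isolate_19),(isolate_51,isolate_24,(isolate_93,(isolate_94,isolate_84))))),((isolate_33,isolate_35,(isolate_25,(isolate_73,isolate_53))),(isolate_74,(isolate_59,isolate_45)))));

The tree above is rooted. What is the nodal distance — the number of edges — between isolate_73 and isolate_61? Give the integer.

The MRCA of isolate_73 and isolate_61 is the root of the tree.
From isolate_73 up to that node: 6 branches. From isolate_61 up to the same node: 2 branches. Total: 6 + 2 = 8.

8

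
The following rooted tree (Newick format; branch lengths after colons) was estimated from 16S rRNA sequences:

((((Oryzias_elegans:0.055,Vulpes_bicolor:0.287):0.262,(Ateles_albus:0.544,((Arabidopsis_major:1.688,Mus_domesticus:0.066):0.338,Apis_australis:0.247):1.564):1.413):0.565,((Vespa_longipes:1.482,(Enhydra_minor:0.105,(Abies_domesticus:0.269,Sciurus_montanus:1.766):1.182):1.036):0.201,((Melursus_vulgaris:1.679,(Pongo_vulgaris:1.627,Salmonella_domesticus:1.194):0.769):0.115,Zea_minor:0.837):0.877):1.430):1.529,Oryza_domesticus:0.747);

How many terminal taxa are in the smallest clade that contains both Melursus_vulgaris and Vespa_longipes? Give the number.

The MRCA of Melursus_vulgaris and Vespa_longipes is the node subtending ((Vespa_longipes,(Enhydra_minor,(Abies_domesticus,Sciurus_montanus))),((Melursus_vulgaris,(Pongo_vulgaris,Salmonella_domesticus)),Zea_minor)).
That clade contains 8 terminal taxa: Abies_domesticus, Enhydra_minor, Melursus_vulgaris, Pongo_vulgaris, Salmonella_domesticus, Sciurus_montanus, Vespa_longipes, Zea_minor.

8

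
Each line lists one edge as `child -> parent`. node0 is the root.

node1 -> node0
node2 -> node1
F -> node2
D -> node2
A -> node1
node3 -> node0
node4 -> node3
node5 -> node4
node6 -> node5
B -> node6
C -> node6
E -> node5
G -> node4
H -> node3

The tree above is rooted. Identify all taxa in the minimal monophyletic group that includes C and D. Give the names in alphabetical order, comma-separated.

Tracing C: it sits inside (B,C).
Tracing D: it sits inside (F,D).
The smallest clade enclosing both is the whole tree (their MRCA is the root), so the answer is all 8 tips in alphabetical order.

A, B, C, D, E, F, G, H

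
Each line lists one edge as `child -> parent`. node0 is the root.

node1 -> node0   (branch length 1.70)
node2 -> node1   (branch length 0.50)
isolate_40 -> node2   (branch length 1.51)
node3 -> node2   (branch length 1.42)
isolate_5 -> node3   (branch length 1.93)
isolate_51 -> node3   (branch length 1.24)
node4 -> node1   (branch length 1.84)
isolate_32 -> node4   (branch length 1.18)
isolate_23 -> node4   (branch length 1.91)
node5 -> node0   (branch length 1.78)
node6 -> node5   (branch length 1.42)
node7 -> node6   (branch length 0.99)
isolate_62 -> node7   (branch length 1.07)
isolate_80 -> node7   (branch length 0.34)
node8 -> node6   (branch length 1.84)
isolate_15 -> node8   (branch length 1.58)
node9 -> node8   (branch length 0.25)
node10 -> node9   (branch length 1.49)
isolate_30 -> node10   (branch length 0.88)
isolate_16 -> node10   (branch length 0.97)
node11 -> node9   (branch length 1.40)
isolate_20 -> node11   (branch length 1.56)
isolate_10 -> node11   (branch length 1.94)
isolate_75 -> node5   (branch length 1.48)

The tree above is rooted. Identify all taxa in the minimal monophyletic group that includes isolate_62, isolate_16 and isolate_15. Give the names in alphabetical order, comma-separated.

isolate_10, isolate_15, isolate_16, isolate_20, isolate_30, isolate_62, isolate_80

Tracing isolate_62: it sits inside (isolate_62,isolate_80).
Tracing isolate_16: it sits inside (isolate_30,isolate_16).
Tracing isolate_15: it sits inside (isolate_15,((isolate_30,isolate_16),(isolate_20,isolate_10))).
The smallest clade enclosing all 3 is ((isolate_62,isolate_80),(isolate_15,((isolate_30,isolate_16),(isolate_20,isolate_10)))); the answer is its 7 terminal taxa in alphabetical order.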